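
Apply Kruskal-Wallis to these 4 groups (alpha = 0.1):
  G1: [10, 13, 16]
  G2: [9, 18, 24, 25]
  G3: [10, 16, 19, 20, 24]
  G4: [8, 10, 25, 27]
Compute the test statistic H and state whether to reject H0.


Step 1: Combine all N = 16 observations and assign midranks.
sorted (value, group, rank): (8,G4,1), (9,G2,2), (10,G1,4), (10,G3,4), (10,G4,4), (13,G1,6), (16,G1,7.5), (16,G3,7.5), (18,G2,9), (19,G3,10), (20,G3,11), (24,G2,12.5), (24,G3,12.5), (25,G2,14.5), (25,G4,14.5), (27,G4,16)
Step 2: Sum ranks within each group.
R_1 = 17.5 (n_1 = 3)
R_2 = 38 (n_2 = 4)
R_3 = 45 (n_3 = 5)
R_4 = 35.5 (n_4 = 4)
Step 3: H = 12/(N(N+1)) * sum(R_i^2/n_i) - 3(N+1)
     = 12/(16*17) * (17.5^2/3 + 38^2/4 + 45^2/5 + 35.5^2/4) - 3*17
     = 0.044118 * 1183.15 - 51
     = 1.197610.
Step 4: Ties present; correction factor C = 1 - 42/(16^3 - 16) = 0.989706. Corrected H = 1.197610 / 0.989706 = 1.210067.
Step 5: Under H0, H ~ chi^2(3); p-value = 0.750591.
Step 6: alpha = 0.1. fail to reject H0.

H = 1.2101, df = 3, p = 0.750591, fail to reject H0.


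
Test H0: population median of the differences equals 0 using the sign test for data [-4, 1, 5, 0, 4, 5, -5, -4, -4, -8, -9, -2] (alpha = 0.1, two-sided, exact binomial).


Step 1: Discard zero differences. Original n = 12; n_eff = number of nonzero differences = 11.
Nonzero differences (with sign): -4, +1, +5, +4, +5, -5, -4, -4, -8, -9, -2
Step 2: Count signs: positive = 4, negative = 7.
Step 3: Under H0: P(positive) = 0.5, so the number of positives S ~ Bin(11, 0.5).
Step 4: Two-sided exact p-value = sum of Bin(11,0.5) probabilities at or below the observed probability = 0.548828.
Step 5: alpha = 0.1. fail to reject H0.

n_eff = 11, pos = 4, neg = 7, p = 0.548828, fail to reject H0.


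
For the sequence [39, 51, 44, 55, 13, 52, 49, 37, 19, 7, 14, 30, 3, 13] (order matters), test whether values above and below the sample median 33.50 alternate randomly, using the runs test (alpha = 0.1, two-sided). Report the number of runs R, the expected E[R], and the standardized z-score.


Step 1: Compute median = 33.50; label A = above, B = below.
Labels in order: AAAABAAABBBBBB  (n_A = 7, n_B = 7)
Step 2: Count runs R = 4.
Step 3: Under H0 (random ordering), E[R] = 2*n_A*n_B/(n_A+n_B) + 1 = 2*7*7/14 + 1 = 8.0000.
        Var[R] = 2*n_A*n_B*(2*n_A*n_B - n_A - n_B) / ((n_A+n_B)^2 * (n_A+n_B-1)) = 8232/2548 = 3.2308.
        SD[R] = 1.7974.
Step 4: Continuity-corrected z = (R + 0.5 - E[R]) / SD[R] = (4 + 0.5 - 8.0000) / 1.7974 = -1.9472.
Step 5: Two-sided p-value via normal approximation = 2*(1 - Phi(|z|)) = 0.051508.
Step 6: alpha = 0.1. reject H0.

R = 4, z = -1.9472, p = 0.051508, reject H0.


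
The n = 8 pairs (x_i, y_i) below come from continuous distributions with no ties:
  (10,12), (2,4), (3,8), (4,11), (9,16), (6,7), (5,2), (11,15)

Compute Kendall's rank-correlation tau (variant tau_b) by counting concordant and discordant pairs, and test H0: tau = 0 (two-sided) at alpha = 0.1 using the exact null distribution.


Step 1: Enumerate the 28 unordered pairs (i,j) with i<j and classify each by sign(x_j-x_i) * sign(y_j-y_i).
  (1,2):dx=-8,dy=-8->C; (1,3):dx=-7,dy=-4->C; (1,4):dx=-6,dy=-1->C; (1,5):dx=-1,dy=+4->D
  (1,6):dx=-4,dy=-5->C; (1,7):dx=-5,dy=-10->C; (1,8):dx=+1,dy=+3->C; (2,3):dx=+1,dy=+4->C
  (2,4):dx=+2,dy=+7->C; (2,5):dx=+7,dy=+12->C; (2,6):dx=+4,dy=+3->C; (2,7):dx=+3,dy=-2->D
  (2,8):dx=+9,dy=+11->C; (3,4):dx=+1,dy=+3->C; (3,5):dx=+6,dy=+8->C; (3,6):dx=+3,dy=-1->D
  (3,7):dx=+2,dy=-6->D; (3,8):dx=+8,dy=+7->C; (4,5):dx=+5,dy=+5->C; (4,6):dx=+2,dy=-4->D
  (4,7):dx=+1,dy=-9->D; (4,8):dx=+7,dy=+4->C; (5,6):dx=-3,dy=-9->C; (5,7):dx=-4,dy=-14->C
  (5,8):dx=+2,dy=-1->D; (6,7):dx=-1,dy=-5->C; (6,8):dx=+5,dy=+8->C; (7,8):dx=+6,dy=+13->C
Step 2: C = 21, D = 7, total pairs = 28.
Step 3: tau = (C - D)/(n(n-1)/2) = (21 - 7)/28 = 0.500000.
Step 4: Exact two-sided p-value (enumerate n! = 40320 permutations of y under H0): p = 0.108681.
Step 5: alpha = 0.1. fail to reject H0.

tau_b = 0.5000 (C=21, D=7), p = 0.108681, fail to reject H0.


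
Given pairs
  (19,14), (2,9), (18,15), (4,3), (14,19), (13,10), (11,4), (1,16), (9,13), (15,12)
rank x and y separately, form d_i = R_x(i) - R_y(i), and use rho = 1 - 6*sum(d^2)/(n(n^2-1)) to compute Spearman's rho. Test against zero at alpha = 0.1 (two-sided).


Step 1: Rank x and y separately (midranks; no ties here).
rank(x): 19->10, 2->2, 18->9, 4->3, 14->7, 13->6, 11->5, 1->1, 9->4, 15->8
rank(y): 14->7, 9->3, 15->8, 3->1, 19->10, 10->4, 4->2, 16->9, 13->6, 12->5
Step 2: d_i = R_x(i) - R_y(i); compute d_i^2.
  (10-7)^2=9, (2-3)^2=1, (9-8)^2=1, (3-1)^2=4, (7-10)^2=9, (6-4)^2=4, (5-2)^2=9, (1-9)^2=64, (4-6)^2=4, (8-5)^2=9
sum(d^2) = 114.
Step 3: rho = 1 - 6*114 / (10*(10^2 - 1)) = 1 - 684/990 = 0.309091.
Step 4: Under H0, t = rho * sqrt((n-2)/(1-rho^2)) = 0.9193 ~ t(8).
Step 5: Two-sided p-value from the t-distribution with 8 df = 0.384841.
Step 6: alpha = 0.1. fail to reject H0.

rho = 0.3091, p = 0.384841, fail to reject H0 at alpha = 0.1.


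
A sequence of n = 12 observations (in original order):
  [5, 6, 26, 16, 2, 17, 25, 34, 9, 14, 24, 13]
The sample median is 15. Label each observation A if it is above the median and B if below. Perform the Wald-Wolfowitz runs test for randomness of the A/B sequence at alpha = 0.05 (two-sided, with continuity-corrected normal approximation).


Step 1: Compute median = 15; label A = above, B = below.
Labels in order: BBAABAAABBAB  (n_A = 6, n_B = 6)
Step 2: Count runs R = 7.
Step 3: Under H0 (random ordering), E[R] = 2*n_A*n_B/(n_A+n_B) + 1 = 2*6*6/12 + 1 = 7.0000.
        Var[R] = 2*n_A*n_B*(2*n_A*n_B - n_A - n_B) / ((n_A+n_B)^2 * (n_A+n_B-1)) = 4320/1584 = 2.7273.
        SD[R] = 1.6514.
Step 4: R = E[R], so z = 0 with no continuity correction.
Step 5: Two-sided p-value via normal approximation = 2*(1 - Phi(|z|)) = 1.000000.
Step 6: alpha = 0.05. fail to reject H0.

R = 7, z = 0.0000, p = 1.000000, fail to reject H0.


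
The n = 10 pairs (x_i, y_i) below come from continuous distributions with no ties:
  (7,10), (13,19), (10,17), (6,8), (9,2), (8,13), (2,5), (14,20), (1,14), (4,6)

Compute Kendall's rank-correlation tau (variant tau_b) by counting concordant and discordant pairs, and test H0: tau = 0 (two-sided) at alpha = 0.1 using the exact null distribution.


Step 1: Enumerate the 45 unordered pairs (i,j) with i<j and classify each by sign(x_j-x_i) * sign(y_j-y_i).
  (1,2):dx=+6,dy=+9->C; (1,3):dx=+3,dy=+7->C; (1,4):dx=-1,dy=-2->C; (1,5):dx=+2,dy=-8->D
  (1,6):dx=+1,dy=+3->C; (1,7):dx=-5,dy=-5->C; (1,8):dx=+7,dy=+10->C; (1,9):dx=-6,dy=+4->D
  (1,10):dx=-3,dy=-4->C; (2,3):dx=-3,dy=-2->C; (2,4):dx=-7,dy=-11->C; (2,5):dx=-4,dy=-17->C
  (2,6):dx=-5,dy=-6->C; (2,7):dx=-11,dy=-14->C; (2,8):dx=+1,dy=+1->C; (2,9):dx=-12,dy=-5->C
  (2,10):dx=-9,dy=-13->C; (3,4):dx=-4,dy=-9->C; (3,5):dx=-1,dy=-15->C; (3,6):dx=-2,dy=-4->C
  (3,7):dx=-8,dy=-12->C; (3,8):dx=+4,dy=+3->C; (3,9):dx=-9,dy=-3->C; (3,10):dx=-6,dy=-11->C
  (4,5):dx=+3,dy=-6->D; (4,6):dx=+2,dy=+5->C; (4,7):dx=-4,dy=-3->C; (4,8):dx=+8,dy=+12->C
  (4,9):dx=-5,dy=+6->D; (4,10):dx=-2,dy=-2->C; (5,6):dx=-1,dy=+11->D; (5,7):dx=-7,dy=+3->D
  (5,8):dx=+5,dy=+18->C; (5,9):dx=-8,dy=+12->D; (5,10):dx=-5,dy=+4->D; (6,7):dx=-6,dy=-8->C
  (6,8):dx=+6,dy=+7->C; (6,9):dx=-7,dy=+1->D; (6,10):dx=-4,dy=-7->C; (7,8):dx=+12,dy=+15->C
  (7,9):dx=-1,dy=+9->D; (7,10):dx=+2,dy=+1->C; (8,9):dx=-13,dy=-6->C; (8,10):dx=-10,dy=-14->C
  (9,10):dx=+3,dy=-8->D
Step 2: C = 34, D = 11, total pairs = 45.
Step 3: tau = (C - D)/(n(n-1)/2) = (34 - 11)/45 = 0.511111.
Step 4: Exact two-sided p-value (enumerate n! = 3628800 permutations of y under H0): p = 0.046623.
Step 5: alpha = 0.1. reject H0.

tau_b = 0.5111 (C=34, D=11), p = 0.046623, reject H0.


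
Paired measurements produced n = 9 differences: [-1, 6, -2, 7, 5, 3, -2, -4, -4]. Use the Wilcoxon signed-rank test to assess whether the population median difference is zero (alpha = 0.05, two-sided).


Step 1: Drop any zero differences (none here) and take |d_i|.
|d| = [1, 6, 2, 7, 5, 3, 2, 4, 4]
Step 2: Midrank |d_i| (ties get averaged ranks).
ranks: |1|->1, |6|->8, |2|->2.5, |7|->9, |5|->7, |3|->4, |2|->2.5, |4|->5.5, |4|->5.5
Step 3: Attach original signs; sum ranks with positive sign and with negative sign.
W+ = 8 + 9 + 7 + 4 = 28
W- = 1 + 2.5 + 2.5 + 5.5 + 5.5 = 17
(Check: W+ + W- = 45 should equal n(n+1)/2 = 45.)
Step 4: Test statistic W = min(W+, W-) = 17.
Step 5: Ties in |d|, so use the tie-corrected normal approximation.
        E[W] = n(n+1)/4 = 9*10/4 = 22.5.
        Tie groups: |d|=2 (t=2), |d|=4 (t=2); sum(t^3 - t) = 12.
        Var[W] = n(n+1)(2n+1)/24 - sum(t^3-t)/48 = 1710/24 - 12/48 = 71.
        z = (W - E[W]) / sqrt(Var[W]) = (17 - 22.5) / 8.4261 = -0.6527.
        Two-sided p = 2*Phi(z) = 0.513930.
Step 6: alpha = 0.05. fail to reject H0.

W+ = 28, W- = 17, W = min = 17, p = 0.513930, fail to reject H0.


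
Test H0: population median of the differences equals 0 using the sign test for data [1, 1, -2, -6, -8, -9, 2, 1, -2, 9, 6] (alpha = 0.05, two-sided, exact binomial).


Step 1: Discard zero differences. Original n = 11; n_eff = number of nonzero differences = 11.
Nonzero differences (with sign): +1, +1, -2, -6, -8, -9, +2, +1, -2, +9, +6
Step 2: Count signs: positive = 6, negative = 5.
Step 3: Under H0: P(positive) = 0.5, so the number of positives S ~ Bin(11, 0.5).
Step 4: Two-sided exact p-value = sum of Bin(11,0.5) probabilities at or below the observed probability = 1.000000.
Step 5: alpha = 0.05. fail to reject H0.

n_eff = 11, pos = 6, neg = 5, p = 1.000000, fail to reject H0.


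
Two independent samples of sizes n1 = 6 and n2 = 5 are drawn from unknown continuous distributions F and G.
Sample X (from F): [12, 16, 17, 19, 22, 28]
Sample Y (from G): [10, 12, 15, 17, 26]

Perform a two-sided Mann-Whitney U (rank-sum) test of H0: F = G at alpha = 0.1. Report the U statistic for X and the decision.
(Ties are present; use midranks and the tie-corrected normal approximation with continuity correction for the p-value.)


Step 1: Combine and sort all 11 observations; assign midranks.
sorted (value, group): (10,Y), (12,X), (12,Y), (15,Y), (16,X), (17,X), (17,Y), (19,X), (22,X), (26,Y), (28,X)
ranks: 10->1, 12->2.5, 12->2.5, 15->4, 16->5, 17->6.5, 17->6.5, 19->8, 22->9, 26->10, 28->11
Step 2: Rank sum for X: R1 = 2.5 + 5 + 6.5 + 8 + 9 + 11 = 42.
Step 3: U_X = R1 - n1(n1+1)/2 = 42 - 6*7/2 = 42 - 21 = 21.
       U_Y = n1*n2 - U_X = 30 - 21 = 9.
Step 4: Ties are present, so use the tie-corrected normal approximation (with continuity correction) for the p-value.
Step 5: p-value = 0.313093; compare to alpha = 0.1. fail to reject H0.

U_X = 21, p = 0.313093, fail to reject H0 at alpha = 0.1.


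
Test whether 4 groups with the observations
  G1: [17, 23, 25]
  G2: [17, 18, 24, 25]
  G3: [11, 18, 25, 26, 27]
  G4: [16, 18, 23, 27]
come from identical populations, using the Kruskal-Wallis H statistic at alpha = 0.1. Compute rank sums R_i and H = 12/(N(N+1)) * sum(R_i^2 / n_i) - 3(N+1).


Step 1: Combine all N = 16 observations and assign midranks.
sorted (value, group, rank): (11,G3,1), (16,G4,2), (17,G1,3.5), (17,G2,3.5), (18,G2,6), (18,G3,6), (18,G4,6), (23,G1,8.5), (23,G4,8.5), (24,G2,10), (25,G1,12), (25,G2,12), (25,G3,12), (26,G3,14), (27,G3,15.5), (27,G4,15.5)
Step 2: Sum ranks within each group.
R_1 = 24 (n_1 = 3)
R_2 = 31.5 (n_2 = 4)
R_3 = 48.5 (n_3 = 5)
R_4 = 32 (n_4 = 4)
Step 3: H = 12/(N(N+1)) * sum(R_i^2/n_i) - 3(N+1)
     = 12/(16*17) * (24^2/3 + 31.5^2/4 + 48.5^2/5 + 32^2/4) - 3*17
     = 0.044118 * 1166.51 - 51
     = 0.463787.
Step 4: Ties present; correction factor C = 1 - 66/(16^3 - 16) = 0.983824. Corrected H = 0.463787 / 0.983824 = 0.471413.
Step 5: Under H0, H ~ chi^2(3); p-value = 0.925126.
Step 6: alpha = 0.1. fail to reject H0.

H = 0.4714, df = 3, p = 0.925126, fail to reject H0.


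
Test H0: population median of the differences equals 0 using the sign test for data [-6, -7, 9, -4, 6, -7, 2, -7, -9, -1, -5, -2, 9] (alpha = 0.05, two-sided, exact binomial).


Step 1: Discard zero differences. Original n = 13; n_eff = number of nonzero differences = 13.
Nonzero differences (with sign): -6, -7, +9, -4, +6, -7, +2, -7, -9, -1, -5, -2, +9
Step 2: Count signs: positive = 4, negative = 9.
Step 3: Under H0: P(positive) = 0.5, so the number of positives S ~ Bin(13, 0.5).
Step 4: Two-sided exact p-value = sum of Bin(13,0.5) probabilities at or below the observed probability = 0.266846.
Step 5: alpha = 0.05. fail to reject H0.

n_eff = 13, pos = 4, neg = 9, p = 0.266846, fail to reject H0.


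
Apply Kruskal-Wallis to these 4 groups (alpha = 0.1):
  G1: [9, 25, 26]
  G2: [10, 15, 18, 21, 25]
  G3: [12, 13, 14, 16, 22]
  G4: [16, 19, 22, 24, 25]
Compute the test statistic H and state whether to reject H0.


Step 1: Combine all N = 18 observations and assign midranks.
sorted (value, group, rank): (9,G1,1), (10,G2,2), (12,G3,3), (13,G3,4), (14,G3,5), (15,G2,6), (16,G3,7.5), (16,G4,7.5), (18,G2,9), (19,G4,10), (21,G2,11), (22,G3,12.5), (22,G4,12.5), (24,G4,14), (25,G1,16), (25,G2,16), (25,G4,16), (26,G1,18)
Step 2: Sum ranks within each group.
R_1 = 35 (n_1 = 3)
R_2 = 44 (n_2 = 5)
R_3 = 32 (n_3 = 5)
R_4 = 60 (n_4 = 5)
Step 3: H = 12/(N(N+1)) * sum(R_i^2/n_i) - 3(N+1)
     = 12/(18*19) * (35^2/3 + 44^2/5 + 32^2/5 + 60^2/5) - 3*19
     = 0.035088 * 1720.33 - 57
     = 3.362573.
Step 4: Ties present; correction factor C = 1 - 36/(18^3 - 18) = 0.993808. Corrected H = 3.362573 / 0.993808 = 3.383524.
Step 5: Under H0, H ~ chi^2(3); p-value = 0.336186.
Step 6: alpha = 0.1. fail to reject H0.

H = 3.3835, df = 3, p = 0.336186, fail to reject H0.


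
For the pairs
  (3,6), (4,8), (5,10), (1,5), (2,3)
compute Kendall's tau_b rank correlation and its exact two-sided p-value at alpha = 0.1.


Step 1: Enumerate the 10 unordered pairs (i,j) with i<j and classify each by sign(x_j-x_i) * sign(y_j-y_i).
  (1,2):dx=+1,dy=+2->C; (1,3):dx=+2,dy=+4->C; (1,4):dx=-2,dy=-1->C; (1,5):dx=-1,dy=-3->C
  (2,3):dx=+1,dy=+2->C; (2,4):dx=-3,dy=-3->C; (2,5):dx=-2,dy=-5->C; (3,4):dx=-4,dy=-5->C
  (3,5):dx=-3,dy=-7->C; (4,5):dx=+1,dy=-2->D
Step 2: C = 9, D = 1, total pairs = 10.
Step 3: tau = (C - D)/(n(n-1)/2) = (9 - 1)/10 = 0.800000.
Step 4: Exact two-sided p-value (enumerate n! = 120 permutations of y under H0): p = 0.083333.
Step 5: alpha = 0.1. reject H0.

tau_b = 0.8000 (C=9, D=1), p = 0.083333, reject H0.


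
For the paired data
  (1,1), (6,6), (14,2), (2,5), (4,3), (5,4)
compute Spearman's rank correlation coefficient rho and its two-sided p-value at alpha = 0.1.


Step 1: Rank x and y separately (midranks; no ties here).
rank(x): 1->1, 6->5, 14->6, 2->2, 4->3, 5->4
rank(y): 1->1, 6->6, 2->2, 5->5, 3->3, 4->4
Step 2: d_i = R_x(i) - R_y(i); compute d_i^2.
  (1-1)^2=0, (5-6)^2=1, (6-2)^2=16, (2-5)^2=9, (3-3)^2=0, (4-4)^2=0
sum(d^2) = 26.
Step 3: rho = 1 - 6*26 / (6*(6^2 - 1)) = 1 - 156/210 = 0.257143.
Step 4: Under H0, t = rho * sqrt((n-2)/(1-rho^2)) = 0.5322 ~ t(4).
Step 5: Two-sided p-value from the t-distribution with 4 df = 0.622787.
Step 6: alpha = 0.1. fail to reject H0.

rho = 0.2571, p = 0.622787, fail to reject H0 at alpha = 0.1.


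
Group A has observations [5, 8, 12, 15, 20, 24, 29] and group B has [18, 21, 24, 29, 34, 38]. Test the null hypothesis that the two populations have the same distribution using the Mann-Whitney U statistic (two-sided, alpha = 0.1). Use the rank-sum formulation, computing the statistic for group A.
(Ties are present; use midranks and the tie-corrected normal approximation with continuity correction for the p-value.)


Step 1: Combine and sort all 13 observations; assign midranks.
sorted (value, group): (5,X), (8,X), (12,X), (15,X), (18,Y), (20,X), (21,Y), (24,X), (24,Y), (29,X), (29,Y), (34,Y), (38,Y)
ranks: 5->1, 8->2, 12->3, 15->4, 18->5, 20->6, 21->7, 24->8.5, 24->8.5, 29->10.5, 29->10.5, 34->12, 38->13
Step 2: Rank sum for X: R1 = 1 + 2 + 3 + 4 + 6 + 8.5 + 10.5 = 35.
Step 3: U_X = R1 - n1(n1+1)/2 = 35 - 7*8/2 = 35 - 28 = 7.
       U_Y = n1*n2 - U_X = 42 - 7 = 35.
Step 4: Ties are present, so use the tie-corrected normal approximation (with continuity correction) for the p-value.
Step 5: p-value = 0.053126; compare to alpha = 0.1. reject H0.

U_X = 7, p = 0.053126, reject H0 at alpha = 0.1.


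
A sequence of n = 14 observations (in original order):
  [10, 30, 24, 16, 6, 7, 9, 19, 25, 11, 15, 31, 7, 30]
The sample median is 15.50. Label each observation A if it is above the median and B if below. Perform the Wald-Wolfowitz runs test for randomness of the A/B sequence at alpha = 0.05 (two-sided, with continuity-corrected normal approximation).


Step 1: Compute median = 15.50; label A = above, B = below.
Labels in order: BAAABBBAABBABA  (n_A = 7, n_B = 7)
Step 2: Count runs R = 8.
Step 3: Under H0 (random ordering), E[R] = 2*n_A*n_B/(n_A+n_B) + 1 = 2*7*7/14 + 1 = 8.0000.
        Var[R] = 2*n_A*n_B*(2*n_A*n_B - n_A - n_B) / ((n_A+n_B)^2 * (n_A+n_B-1)) = 8232/2548 = 3.2308.
        SD[R] = 1.7974.
Step 4: R = E[R], so z = 0 with no continuity correction.
Step 5: Two-sided p-value via normal approximation = 2*(1 - Phi(|z|)) = 1.000000.
Step 6: alpha = 0.05. fail to reject H0.

R = 8, z = 0.0000, p = 1.000000, fail to reject H0.


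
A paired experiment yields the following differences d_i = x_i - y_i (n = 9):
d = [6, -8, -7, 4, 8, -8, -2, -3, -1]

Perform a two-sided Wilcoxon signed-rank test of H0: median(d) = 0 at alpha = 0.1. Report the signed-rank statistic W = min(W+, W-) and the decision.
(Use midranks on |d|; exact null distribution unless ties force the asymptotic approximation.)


Step 1: Drop any zero differences (none here) and take |d_i|.
|d| = [6, 8, 7, 4, 8, 8, 2, 3, 1]
Step 2: Midrank |d_i| (ties get averaged ranks).
ranks: |6|->5, |8|->8, |7|->6, |4|->4, |8|->8, |8|->8, |2|->2, |3|->3, |1|->1
Step 3: Attach original signs; sum ranks with positive sign and with negative sign.
W+ = 5 + 4 + 8 = 17
W- = 8 + 6 + 8 + 2 + 3 + 1 = 28
(Check: W+ + W- = 45 should equal n(n+1)/2 = 45.)
Step 4: Test statistic W = min(W+, W-) = 17.
Step 5: Ties in |d|, so use the tie-corrected normal approximation.
        E[W] = n(n+1)/4 = 9*10/4 = 22.5.
        Tie groups: |d|=8 (t=3); sum(t^3 - t) = 24.
        Var[W] = n(n+1)(2n+1)/24 - sum(t^3-t)/48 = 1710/24 - 24/48 = 70.75.
        z = (W - E[W]) / sqrt(Var[W]) = (17 - 22.5) / 8.4113 = -0.6539.
        Two-sided p = 2*Phi(z) = 0.513188.
Step 6: alpha = 0.1. fail to reject H0.

W+ = 17, W- = 28, W = min = 17, p = 0.513188, fail to reject H0.


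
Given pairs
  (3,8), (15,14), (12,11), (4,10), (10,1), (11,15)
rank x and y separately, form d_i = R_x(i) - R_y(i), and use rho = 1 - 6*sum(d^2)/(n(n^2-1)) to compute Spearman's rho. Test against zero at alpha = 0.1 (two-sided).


Step 1: Rank x and y separately (midranks; no ties here).
rank(x): 3->1, 15->6, 12->5, 4->2, 10->3, 11->4
rank(y): 8->2, 14->5, 11->4, 10->3, 1->1, 15->6
Step 2: d_i = R_x(i) - R_y(i); compute d_i^2.
  (1-2)^2=1, (6-5)^2=1, (5-4)^2=1, (2-3)^2=1, (3-1)^2=4, (4-6)^2=4
sum(d^2) = 12.
Step 3: rho = 1 - 6*12 / (6*(6^2 - 1)) = 1 - 72/210 = 0.657143.
Step 4: Under H0, t = rho * sqrt((n-2)/(1-rho^2)) = 1.7436 ~ t(4).
Step 5: Two-sided p-value from the t-distribution with 4 df = 0.156175.
Step 6: alpha = 0.1. fail to reject H0.

rho = 0.6571, p = 0.156175, fail to reject H0 at alpha = 0.1.


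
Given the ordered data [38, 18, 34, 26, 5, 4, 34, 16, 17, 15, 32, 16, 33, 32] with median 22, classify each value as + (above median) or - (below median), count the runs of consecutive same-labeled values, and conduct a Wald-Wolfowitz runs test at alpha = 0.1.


Step 1: Compute median = 22; label A = above, B = below.
Labels in order: ABAABBABBBABAA  (n_A = 7, n_B = 7)
Step 2: Count runs R = 9.
Step 3: Under H0 (random ordering), E[R] = 2*n_A*n_B/(n_A+n_B) + 1 = 2*7*7/14 + 1 = 8.0000.
        Var[R] = 2*n_A*n_B*(2*n_A*n_B - n_A - n_B) / ((n_A+n_B)^2 * (n_A+n_B-1)) = 8232/2548 = 3.2308.
        SD[R] = 1.7974.
Step 4: Continuity-corrected z = (R - 0.5 - E[R]) / SD[R] = (9 - 0.5 - 8.0000) / 1.7974 = 0.2782.
Step 5: Two-sided p-value via normal approximation = 2*(1 - Phi(|z|)) = 0.780879.
Step 6: alpha = 0.1. fail to reject H0.

R = 9, z = 0.2782, p = 0.780879, fail to reject H0.


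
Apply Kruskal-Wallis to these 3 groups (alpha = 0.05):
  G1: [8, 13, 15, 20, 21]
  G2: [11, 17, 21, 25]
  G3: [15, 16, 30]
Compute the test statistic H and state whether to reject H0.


Step 1: Combine all N = 12 observations and assign midranks.
sorted (value, group, rank): (8,G1,1), (11,G2,2), (13,G1,3), (15,G1,4.5), (15,G3,4.5), (16,G3,6), (17,G2,7), (20,G1,8), (21,G1,9.5), (21,G2,9.5), (25,G2,11), (30,G3,12)
Step 2: Sum ranks within each group.
R_1 = 26 (n_1 = 5)
R_2 = 29.5 (n_2 = 4)
R_3 = 22.5 (n_3 = 3)
Step 3: H = 12/(N(N+1)) * sum(R_i^2/n_i) - 3(N+1)
     = 12/(12*13) * (26^2/5 + 29.5^2/4 + 22.5^2/3) - 3*13
     = 0.076923 * 521.513 - 39
     = 1.116346.
Step 4: Ties present; correction factor C = 1 - 12/(12^3 - 12) = 0.993007. Corrected H = 1.116346 / 0.993007 = 1.124208.
Step 5: Under H0, H ~ chi^2(2); p-value = 0.570009.
Step 6: alpha = 0.05. fail to reject H0.

H = 1.1242, df = 2, p = 0.570009, fail to reject H0.


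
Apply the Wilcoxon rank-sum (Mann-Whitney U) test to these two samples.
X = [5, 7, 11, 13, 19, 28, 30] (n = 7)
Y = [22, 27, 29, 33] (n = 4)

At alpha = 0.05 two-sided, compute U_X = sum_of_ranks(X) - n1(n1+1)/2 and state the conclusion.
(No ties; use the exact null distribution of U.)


Step 1: Combine and sort all 11 observations; assign midranks.
sorted (value, group): (5,X), (7,X), (11,X), (13,X), (19,X), (22,Y), (27,Y), (28,X), (29,Y), (30,X), (33,Y)
ranks: 5->1, 7->2, 11->3, 13->4, 19->5, 22->6, 27->7, 28->8, 29->9, 30->10, 33->11
Step 2: Rank sum for X: R1 = 1 + 2 + 3 + 4 + 5 + 8 + 10 = 33.
Step 3: U_X = R1 - n1(n1+1)/2 = 33 - 7*8/2 = 33 - 28 = 5.
       U_Y = n1*n2 - U_X = 28 - 5 = 23.
Step 4: No ties, so the exact null distribution of U (based on enumerating the C(11,7) = 330 equally likely rank assignments) gives the two-sided p-value.
Step 5: p-value = 0.109091; compare to alpha = 0.05. fail to reject H0.

U_X = 5, p = 0.109091, fail to reject H0 at alpha = 0.05.


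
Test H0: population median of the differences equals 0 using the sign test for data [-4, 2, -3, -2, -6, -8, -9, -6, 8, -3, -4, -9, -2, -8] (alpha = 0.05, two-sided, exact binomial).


Step 1: Discard zero differences. Original n = 14; n_eff = number of nonzero differences = 14.
Nonzero differences (with sign): -4, +2, -3, -2, -6, -8, -9, -6, +8, -3, -4, -9, -2, -8
Step 2: Count signs: positive = 2, negative = 12.
Step 3: Under H0: P(positive) = 0.5, so the number of positives S ~ Bin(14, 0.5).
Step 4: Two-sided exact p-value = sum of Bin(14,0.5) probabilities at or below the observed probability = 0.012939.
Step 5: alpha = 0.05. reject H0.

n_eff = 14, pos = 2, neg = 12, p = 0.012939, reject H0.


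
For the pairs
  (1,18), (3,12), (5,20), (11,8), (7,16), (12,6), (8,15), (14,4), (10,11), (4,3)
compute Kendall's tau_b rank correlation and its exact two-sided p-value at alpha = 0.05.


Step 1: Enumerate the 45 unordered pairs (i,j) with i<j and classify each by sign(x_j-x_i) * sign(y_j-y_i).
  (1,2):dx=+2,dy=-6->D; (1,3):dx=+4,dy=+2->C; (1,4):dx=+10,dy=-10->D; (1,5):dx=+6,dy=-2->D
  (1,6):dx=+11,dy=-12->D; (1,7):dx=+7,dy=-3->D; (1,8):dx=+13,dy=-14->D; (1,9):dx=+9,dy=-7->D
  (1,10):dx=+3,dy=-15->D; (2,3):dx=+2,dy=+8->C; (2,4):dx=+8,dy=-4->D; (2,5):dx=+4,dy=+4->C
  (2,6):dx=+9,dy=-6->D; (2,7):dx=+5,dy=+3->C; (2,8):dx=+11,dy=-8->D; (2,9):dx=+7,dy=-1->D
  (2,10):dx=+1,dy=-9->D; (3,4):dx=+6,dy=-12->D; (3,5):dx=+2,dy=-4->D; (3,6):dx=+7,dy=-14->D
  (3,7):dx=+3,dy=-5->D; (3,8):dx=+9,dy=-16->D; (3,9):dx=+5,dy=-9->D; (3,10):dx=-1,dy=-17->C
  (4,5):dx=-4,dy=+8->D; (4,6):dx=+1,dy=-2->D; (4,7):dx=-3,dy=+7->D; (4,8):dx=+3,dy=-4->D
  (4,9):dx=-1,dy=+3->D; (4,10):dx=-7,dy=-5->C; (5,6):dx=+5,dy=-10->D; (5,7):dx=+1,dy=-1->D
  (5,8):dx=+7,dy=-12->D; (5,9):dx=+3,dy=-5->D; (5,10):dx=-3,dy=-13->C; (6,7):dx=-4,dy=+9->D
  (6,8):dx=+2,dy=-2->D; (6,9):dx=-2,dy=+5->D; (6,10):dx=-8,dy=-3->C; (7,8):dx=+6,dy=-11->D
  (7,9):dx=+2,dy=-4->D; (7,10):dx=-4,dy=-12->C; (8,9):dx=-4,dy=+7->D; (8,10):dx=-10,dy=-1->C
  (9,10):dx=-6,dy=-8->C
Step 2: C = 11, D = 34, total pairs = 45.
Step 3: tau = (C - D)/(n(n-1)/2) = (11 - 34)/45 = -0.511111.
Step 4: Exact two-sided p-value (enumerate n! = 3628800 permutations of y under H0): p = 0.046623.
Step 5: alpha = 0.05. reject H0.

tau_b = -0.5111 (C=11, D=34), p = 0.046623, reject H0.


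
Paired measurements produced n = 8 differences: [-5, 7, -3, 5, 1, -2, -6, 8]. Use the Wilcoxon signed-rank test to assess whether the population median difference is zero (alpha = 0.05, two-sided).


Step 1: Drop any zero differences (none here) and take |d_i|.
|d| = [5, 7, 3, 5, 1, 2, 6, 8]
Step 2: Midrank |d_i| (ties get averaged ranks).
ranks: |5|->4.5, |7|->7, |3|->3, |5|->4.5, |1|->1, |2|->2, |6|->6, |8|->8
Step 3: Attach original signs; sum ranks with positive sign and with negative sign.
W+ = 7 + 4.5 + 1 + 8 = 20.5
W- = 4.5 + 3 + 2 + 6 = 15.5
(Check: W+ + W- = 36 should equal n(n+1)/2 = 36.)
Step 4: Test statistic W = min(W+, W-) = 15.5.
Step 5: Ties in |d|, so use the tie-corrected normal approximation.
        E[W] = n(n+1)/4 = 8*9/4 = 18.
        Tie groups: |d|=5 (t=2); sum(t^3 - t) = 6.
        Var[W] = n(n+1)(2n+1)/24 - sum(t^3-t)/48 = 1224/24 - 6/48 = 50.875.
        z = (W - E[W]) / sqrt(Var[W]) = (15.5 - 18) / 7.1327 = -0.3505.
        Two-sided p = 2*Phi(z) = 0.725964.
Step 6: alpha = 0.05. fail to reject H0.

W+ = 20.5, W- = 15.5, W = min = 15.5, p = 0.725964, fail to reject H0.


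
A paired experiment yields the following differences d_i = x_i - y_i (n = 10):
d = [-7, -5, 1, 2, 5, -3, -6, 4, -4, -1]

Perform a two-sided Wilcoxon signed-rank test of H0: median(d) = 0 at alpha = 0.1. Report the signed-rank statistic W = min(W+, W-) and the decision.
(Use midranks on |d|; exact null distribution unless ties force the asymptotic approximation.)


Step 1: Drop any zero differences (none here) and take |d_i|.
|d| = [7, 5, 1, 2, 5, 3, 6, 4, 4, 1]
Step 2: Midrank |d_i| (ties get averaged ranks).
ranks: |7|->10, |5|->7.5, |1|->1.5, |2|->3, |5|->7.5, |3|->4, |6|->9, |4|->5.5, |4|->5.5, |1|->1.5
Step 3: Attach original signs; sum ranks with positive sign and with negative sign.
W+ = 1.5 + 3 + 7.5 + 5.5 = 17.5
W- = 10 + 7.5 + 4 + 9 + 5.5 + 1.5 = 37.5
(Check: W+ + W- = 55 should equal n(n+1)/2 = 55.)
Step 4: Test statistic W = min(W+, W-) = 17.5.
Step 5: Ties in |d|, so use the tie-corrected normal approximation.
        E[W] = n(n+1)/4 = 10*11/4 = 27.5.
        Tie groups: |d|=1 (t=2), |d|=4 (t=2), |d|=5 (t=2); sum(t^3 - t) = 18.
        Var[W] = n(n+1)(2n+1)/24 - sum(t^3-t)/48 = 2310/24 - 18/48 = 95.875.
        z = (W - E[W]) / sqrt(Var[W]) = (17.5 - 27.5) / 9.7916 = -1.0213.
        Two-sided p = 2*Phi(z) = 0.307119.
Step 6: alpha = 0.1. fail to reject H0.

W+ = 17.5, W- = 37.5, W = min = 17.5, p = 0.307119, fail to reject H0.


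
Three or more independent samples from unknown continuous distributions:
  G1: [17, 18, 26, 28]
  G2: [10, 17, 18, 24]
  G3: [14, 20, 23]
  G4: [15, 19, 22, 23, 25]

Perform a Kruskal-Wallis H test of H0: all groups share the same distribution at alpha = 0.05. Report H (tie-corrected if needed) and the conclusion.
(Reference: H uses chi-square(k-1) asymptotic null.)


Step 1: Combine all N = 16 observations and assign midranks.
sorted (value, group, rank): (10,G2,1), (14,G3,2), (15,G4,3), (17,G1,4.5), (17,G2,4.5), (18,G1,6.5), (18,G2,6.5), (19,G4,8), (20,G3,9), (22,G4,10), (23,G3,11.5), (23,G4,11.5), (24,G2,13), (25,G4,14), (26,G1,15), (28,G1,16)
Step 2: Sum ranks within each group.
R_1 = 42 (n_1 = 4)
R_2 = 25 (n_2 = 4)
R_3 = 22.5 (n_3 = 3)
R_4 = 46.5 (n_4 = 5)
Step 3: H = 12/(N(N+1)) * sum(R_i^2/n_i) - 3(N+1)
     = 12/(16*17) * (42^2/4 + 25^2/4 + 22.5^2/3 + 46.5^2/5) - 3*17
     = 0.044118 * 1198.45 - 51
     = 1.872794.
Step 4: Ties present; correction factor C = 1 - 18/(16^3 - 16) = 0.995588. Corrected H = 1.872794 / 0.995588 = 1.881093.
Step 5: Under H0, H ~ chi^2(3); p-value = 0.597449.
Step 6: alpha = 0.05. fail to reject H0.

H = 1.8811, df = 3, p = 0.597449, fail to reject H0.


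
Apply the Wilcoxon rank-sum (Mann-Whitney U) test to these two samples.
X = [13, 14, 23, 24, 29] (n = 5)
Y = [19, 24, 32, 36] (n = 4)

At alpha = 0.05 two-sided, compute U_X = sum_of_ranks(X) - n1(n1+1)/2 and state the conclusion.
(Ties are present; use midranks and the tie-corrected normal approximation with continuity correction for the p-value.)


Step 1: Combine and sort all 9 observations; assign midranks.
sorted (value, group): (13,X), (14,X), (19,Y), (23,X), (24,X), (24,Y), (29,X), (32,Y), (36,Y)
ranks: 13->1, 14->2, 19->3, 23->4, 24->5.5, 24->5.5, 29->7, 32->8, 36->9
Step 2: Rank sum for X: R1 = 1 + 2 + 4 + 5.5 + 7 = 19.5.
Step 3: U_X = R1 - n1(n1+1)/2 = 19.5 - 5*6/2 = 19.5 - 15 = 4.5.
       U_Y = n1*n2 - U_X = 20 - 4.5 = 15.5.
Step 4: Ties are present, so use the tie-corrected normal approximation (with continuity correction) for the p-value.
Step 5: p-value = 0.218742; compare to alpha = 0.05. fail to reject H0.

U_X = 4.5, p = 0.218742, fail to reject H0 at alpha = 0.05.


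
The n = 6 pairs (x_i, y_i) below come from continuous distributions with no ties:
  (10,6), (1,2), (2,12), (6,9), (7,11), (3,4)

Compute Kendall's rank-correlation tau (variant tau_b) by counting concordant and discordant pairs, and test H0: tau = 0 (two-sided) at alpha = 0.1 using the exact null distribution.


Step 1: Enumerate the 15 unordered pairs (i,j) with i<j and classify each by sign(x_j-x_i) * sign(y_j-y_i).
  (1,2):dx=-9,dy=-4->C; (1,3):dx=-8,dy=+6->D; (1,4):dx=-4,dy=+3->D; (1,5):dx=-3,dy=+5->D
  (1,6):dx=-7,dy=-2->C; (2,3):dx=+1,dy=+10->C; (2,4):dx=+5,dy=+7->C; (2,5):dx=+6,dy=+9->C
  (2,6):dx=+2,dy=+2->C; (3,4):dx=+4,dy=-3->D; (3,5):dx=+5,dy=-1->D; (3,6):dx=+1,dy=-8->D
  (4,5):dx=+1,dy=+2->C; (4,6):dx=-3,dy=-5->C; (5,6):dx=-4,dy=-7->C
Step 2: C = 9, D = 6, total pairs = 15.
Step 3: tau = (C - D)/(n(n-1)/2) = (9 - 6)/15 = 0.200000.
Step 4: Exact two-sided p-value (enumerate n! = 720 permutations of y under H0): p = 0.719444.
Step 5: alpha = 0.1. fail to reject H0.

tau_b = 0.2000 (C=9, D=6), p = 0.719444, fail to reject H0.


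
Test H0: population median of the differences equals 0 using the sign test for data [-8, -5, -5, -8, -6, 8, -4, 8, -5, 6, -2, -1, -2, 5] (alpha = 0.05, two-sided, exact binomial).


Step 1: Discard zero differences. Original n = 14; n_eff = number of nonzero differences = 14.
Nonzero differences (with sign): -8, -5, -5, -8, -6, +8, -4, +8, -5, +6, -2, -1, -2, +5
Step 2: Count signs: positive = 4, negative = 10.
Step 3: Under H0: P(positive) = 0.5, so the number of positives S ~ Bin(14, 0.5).
Step 4: Two-sided exact p-value = sum of Bin(14,0.5) probabilities at or below the observed probability = 0.179565.
Step 5: alpha = 0.05. fail to reject H0.

n_eff = 14, pos = 4, neg = 10, p = 0.179565, fail to reject H0.


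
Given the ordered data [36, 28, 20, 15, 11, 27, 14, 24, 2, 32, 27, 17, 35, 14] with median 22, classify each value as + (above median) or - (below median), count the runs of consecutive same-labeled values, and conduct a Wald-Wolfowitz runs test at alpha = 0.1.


Step 1: Compute median = 22; label A = above, B = below.
Labels in order: AABBBABABAABAB  (n_A = 7, n_B = 7)
Step 2: Count runs R = 10.
Step 3: Under H0 (random ordering), E[R] = 2*n_A*n_B/(n_A+n_B) + 1 = 2*7*7/14 + 1 = 8.0000.
        Var[R] = 2*n_A*n_B*(2*n_A*n_B - n_A - n_B) / ((n_A+n_B)^2 * (n_A+n_B-1)) = 8232/2548 = 3.2308.
        SD[R] = 1.7974.
Step 4: Continuity-corrected z = (R - 0.5 - E[R]) / SD[R] = (10 - 0.5 - 8.0000) / 1.7974 = 0.8345.
Step 5: Two-sided p-value via normal approximation = 2*(1 - Phi(|z|)) = 0.403986.
Step 6: alpha = 0.1. fail to reject H0.

R = 10, z = 0.8345, p = 0.403986, fail to reject H0.


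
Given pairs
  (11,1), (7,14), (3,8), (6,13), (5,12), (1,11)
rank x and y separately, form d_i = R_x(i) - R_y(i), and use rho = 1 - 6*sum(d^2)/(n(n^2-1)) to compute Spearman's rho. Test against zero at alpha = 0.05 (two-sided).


Step 1: Rank x and y separately (midranks; no ties here).
rank(x): 11->6, 7->5, 3->2, 6->4, 5->3, 1->1
rank(y): 1->1, 14->6, 8->2, 13->5, 12->4, 11->3
Step 2: d_i = R_x(i) - R_y(i); compute d_i^2.
  (6-1)^2=25, (5-6)^2=1, (2-2)^2=0, (4-5)^2=1, (3-4)^2=1, (1-3)^2=4
sum(d^2) = 32.
Step 3: rho = 1 - 6*32 / (6*(6^2 - 1)) = 1 - 192/210 = 0.085714.
Step 4: Under H0, t = rho * sqrt((n-2)/(1-rho^2)) = 0.1721 ~ t(4).
Step 5: Two-sided p-value from the t-distribution with 4 df = 0.871743.
Step 6: alpha = 0.05. fail to reject H0.

rho = 0.0857, p = 0.871743, fail to reject H0 at alpha = 0.05.


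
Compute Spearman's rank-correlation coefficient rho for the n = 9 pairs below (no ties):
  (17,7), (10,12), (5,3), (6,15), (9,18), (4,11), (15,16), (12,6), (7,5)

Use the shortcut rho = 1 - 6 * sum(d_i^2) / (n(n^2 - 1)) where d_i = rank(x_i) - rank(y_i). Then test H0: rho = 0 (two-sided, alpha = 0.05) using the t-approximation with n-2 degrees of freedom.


Step 1: Rank x and y separately (midranks; no ties here).
rank(x): 17->9, 10->6, 5->2, 6->3, 9->5, 4->1, 15->8, 12->7, 7->4
rank(y): 7->4, 12->6, 3->1, 15->7, 18->9, 11->5, 16->8, 6->3, 5->2
Step 2: d_i = R_x(i) - R_y(i); compute d_i^2.
  (9-4)^2=25, (6-6)^2=0, (2-1)^2=1, (3-7)^2=16, (5-9)^2=16, (1-5)^2=16, (8-8)^2=0, (7-3)^2=16, (4-2)^2=4
sum(d^2) = 94.
Step 3: rho = 1 - 6*94 / (9*(9^2 - 1)) = 1 - 564/720 = 0.216667.
Step 4: Under H0, t = rho * sqrt((n-2)/(1-rho^2)) = 0.5872 ~ t(7).
Step 5: Two-sided p-value from the t-distribution with 7 df = 0.575515.
Step 6: alpha = 0.05. fail to reject H0.

rho = 0.2167, p = 0.575515, fail to reject H0 at alpha = 0.05.


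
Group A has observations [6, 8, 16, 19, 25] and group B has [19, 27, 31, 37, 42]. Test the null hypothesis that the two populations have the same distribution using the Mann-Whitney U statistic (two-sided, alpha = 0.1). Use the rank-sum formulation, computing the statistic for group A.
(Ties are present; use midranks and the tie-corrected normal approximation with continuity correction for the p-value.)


Step 1: Combine and sort all 10 observations; assign midranks.
sorted (value, group): (6,X), (8,X), (16,X), (19,X), (19,Y), (25,X), (27,Y), (31,Y), (37,Y), (42,Y)
ranks: 6->1, 8->2, 16->3, 19->4.5, 19->4.5, 25->6, 27->7, 31->8, 37->9, 42->10
Step 2: Rank sum for X: R1 = 1 + 2 + 3 + 4.5 + 6 = 16.5.
Step 3: U_X = R1 - n1(n1+1)/2 = 16.5 - 5*6/2 = 16.5 - 15 = 1.5.
       U_Y = n1*n2 - U_X = 25 - 1.5 = 23.5.
Step 4: Ties are present, so use the tie-corrected normal approximation (with continuity correction) for the p-value.
Step 5: p-value = 0.027803; compare to alpha = 0.1. reject H0.

U_X = 1.5, p = 0.027803, reject H0 at alpha = 0.1.


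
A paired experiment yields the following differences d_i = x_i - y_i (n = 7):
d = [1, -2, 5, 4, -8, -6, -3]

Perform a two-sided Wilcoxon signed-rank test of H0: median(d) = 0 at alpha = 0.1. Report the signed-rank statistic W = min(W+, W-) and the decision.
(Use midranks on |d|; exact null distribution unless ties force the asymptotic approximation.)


Step 1: Drop any zero differences (none here) and take |d_i|.
|d| = [1, 2, 5, 4, 8, 6, 3]
Step 2: Midrank |d_i| (ties get averaged ranks).
ranks: |1|->1, |2|->2, |5|->5, |4|->4, |8|->7, |6|->6, |3|->3
Step 3: Attach original signs; sum ranks with positive sign and with negative sign.
W+ = 1 + 5 + 4 = 10
W- = 2 + 7 + 6 + 3 = 18
(Check: W+ + W- = 28 should equal n(n+1)/2 = 28.)
Step 4: Test statistic W = min(W+, W-) = 10.
Step 5: No ties, so the exact null distribution over the 2^7 = 128 sign assignments gives the two-sided p-value = 0.578125.
Step 6: alpha = 0.1. fail to reject H0.

W+ = 10, W- = 18, W = min = 10, p = 0.578125, fail to reject H0.


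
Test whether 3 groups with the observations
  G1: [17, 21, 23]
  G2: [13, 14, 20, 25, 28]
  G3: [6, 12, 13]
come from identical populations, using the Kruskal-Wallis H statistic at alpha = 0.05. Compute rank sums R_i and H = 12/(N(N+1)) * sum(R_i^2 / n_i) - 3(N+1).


Step 1: Combine all N = 11 observations and assign midranks.
sorted (value, group, rank): (6,G3,1), (12,G3,2), (13,G2,3.5), (13,G3,3.5), (14,G2,5), (17,G1,6), (20,G2,7), (21,G1,8), (23,G1,9), (25,G2,10), (28,G2,11)
Step 2: Sum ranks within each group.
R_1 = 23 (n_1 = 3)
R_2 = 36.5 (n_2 = 5)
R_3 = 6.5 (n_3 = 3)
Step 3: H = 12/(N(N+1)) * sum(R_i^2/n_i) - 3(N+1)
     = 12/(11*12) * (23^2/3 + 36.5^2/5 + 6.5^2/3) - 3*12
     = 0.090909 * 456.867 - 36
     = 5.533333.
Step 4: Ties present; correction factor C = 1 - 6/(11^3 - 11) = 0.995455. Corrected H = 5.533333 / 0.995455 = 5.558600.
Step 5: Under H0, H ~ chi^2(2); p-value = 0.062082.
Step 6: alpha = 0.05. fail to reject H0.

H = 5.5586, df = 2, p = 0.062082, fail to reject H0.


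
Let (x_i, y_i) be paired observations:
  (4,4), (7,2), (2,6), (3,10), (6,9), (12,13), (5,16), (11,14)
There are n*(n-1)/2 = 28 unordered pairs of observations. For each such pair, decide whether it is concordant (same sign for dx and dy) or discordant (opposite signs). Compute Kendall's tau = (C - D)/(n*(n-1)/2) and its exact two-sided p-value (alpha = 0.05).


Step 1: Enumerate the 28 unordered pairs (i,j) with i<j and classify each by sign(x_j-x_i) * sign(y_j-y_i).
  (1,2):dx=+3,dy=-2->D; (1,3):dx=-2,dy=+2->D; (1,4):dx=-1,dy=+6->D; (1,5):dx=+2,dy=+5->C
  (1,6):dx=+8,dy=+9->C; (1,7):dx=+1,dy=+12->C; (1,8):dx=+7,dy=+10->C; (2,3):dx=-5,dy=+4->D
  (2,4):dx=-4,dy=+8->D; (2,5):dx=-1,dy=+7->D; (2,6):dx=+5,dy=+11->C; (2,7):dx=-2,dy=+14->D
  (2,8):dx=+4,dy=+12->C; (3,4):dx=+1,dy=+4->C; (3,5):dx=+4,dy=+3->C; (3,6):dx=+10,dy=+7->C
  (3,7):dx=+3,dy=+10->C; (3,8):dx=+9,dy=+8->C; (4,5):dx=+3,dy=-1->D; (4,6):dx=+9,dy=+3->C
  (4,7):dx=+2,dy=+6->C; (4,8):dx=+8,dy=+4->C; (5,6):dx=+6,dy=+4->C; (5,7):dx=-1,dy=+7->D
  (5,8):dx=+5,dy=+5->C; (6,7):dx=-7,dy=+3->D; (6,8):dx=-1,dy=+1->D; (7,8):dx=+6,dy=-2->D
Step 2: C = 16, D = 12, total pairs = 28.
Step 3: tau = (C - D)/(n(n-1)/2) = (16 - 12)/28 = 0.142857.
Step 4: Exact two-sided p-value (enumerate n! = 40320 permutations of y under H0): p = 0.719544.
Step 5: alpha = 0.05. fail to reject H0.

tau_b = 0.1429 (C=16, D=12), p = 0.719544, fail to reject H0.


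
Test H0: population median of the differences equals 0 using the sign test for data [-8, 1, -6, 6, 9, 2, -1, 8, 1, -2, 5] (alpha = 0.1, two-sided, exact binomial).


Step 1: Discard zero differences. Original n = 11; n_eff = number of nonzero differences = 11.
Nonzero differences (with sign): -8, +1, -6, +6, +9, +2, -1, +8, +1, -2, +5
Step 2: Count signs: positive = 7, negative = 4.
Step 3: Under H0: P(positive) = 0.5, so the number of positives S ~ Bin(11, 0.5).
Step 4: Two-sided exact p-value = sum of Bin(11,0.5) probabilities at or below the observed probability = 0.548828.
Step 5: alpha = 0.1. fail to reject H0.

n_eff = 11, pos = 7, neg = 4, p = 0.548828, fail to reject H0.


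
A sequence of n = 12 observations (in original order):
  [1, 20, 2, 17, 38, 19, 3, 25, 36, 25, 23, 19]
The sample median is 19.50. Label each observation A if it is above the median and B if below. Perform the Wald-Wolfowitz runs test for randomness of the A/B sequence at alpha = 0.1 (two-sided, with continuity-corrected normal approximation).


Step 1: Compute median = 19.50; label A = above, B = below.
Labels in order: BABBABBAAAAB  (n_A = 6, n_B = 6)
Step 2: Count runs R = 7.
Step 3: Under H0 (random ordering), E[R] = 2*n_A*n_B/(n_A+n_B) + 1 = 2*6*6/12 + 1 = 7.0000.
        Var[R] = 2*n_A*n_B*(2*n_A*n_B - n_A - n_B) / ((n_A+n_B)^2 * (n_A+n_B-1)) = 4320/1584 = 2.7273.
        SD[R] = 1.6514.
Step 4: R = E[R], so z = 0 with no continuity correction.
Step 5: Two-sided p-value via normal approximation = 2*(1 - Phi(|z|)) = 1.000000.
Step 6: alpha = 0.1. fail to reject H0.

R = 7, z = 0.0000, p = 1.000000, fail to reject H0.


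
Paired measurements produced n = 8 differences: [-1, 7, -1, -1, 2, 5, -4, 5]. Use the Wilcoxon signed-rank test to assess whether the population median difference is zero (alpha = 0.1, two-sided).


Step 1: Drop any zero differences (none here) and take |d_i|.
|d| = [1, 7, 1, 1, 2, 5, 4, 5]
Step 2: Midrank |d_i| (ties get averaged ranks).
ranks: |1|->2, |7|->8, |1|->2, |1|->2, |2|->4, |5|->6.5, |4|->5, |5|->6.5
Step 3: Attach original signs; sum ranks with positive sign and with negative sign.
W+ = 8 + 4 + 6.5 + 6.5 = 25
W- = 2 + 2 + 2 + 5 = 11
(Check: W+ + W- = 36 should equal n(n+1)/2 = 36.)
Step 4: Test statistic W = min(W+, W-) = 11.
Step 5: Ties in |d|, so use the tie-corrected normal approximation.
        E[W] = n(n+1)/4 = 8*9/4 = 18.
        Tie groups: |d|=1 (t=3), |d|=5 (t=2); sum(t^3 - t) = 30.
        Var[W] = n(n+1)(2n+1)/24 - sum(t^3-t)/48 = 1224/24 - 30/48 = 50.375.
        z = (W - E[W]) / sqrt(Var[W]) = (11 - 18) / 7.0975 = -0.9863.
        Two-sided p = 2*Phi(z) = 0.324007.
Step 6: alpha = 0.1. fail to reject H0.

W+ = 25, W- = 11, W = min = 11, p = 0.324007, fail to reject H0.
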